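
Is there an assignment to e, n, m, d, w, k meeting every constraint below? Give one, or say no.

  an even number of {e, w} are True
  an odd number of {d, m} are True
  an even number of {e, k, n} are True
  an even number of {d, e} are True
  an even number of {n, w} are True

e: True, n: True, m: False, d: True, w: True, k: False

{e, w}: 2 true → even ✓
{d, m}: 1 true → odd ✓
{e, k, n}: 2 true → even ✓
{d, e}: 2 true → even ✓
{n, w}: 2 true → even ✓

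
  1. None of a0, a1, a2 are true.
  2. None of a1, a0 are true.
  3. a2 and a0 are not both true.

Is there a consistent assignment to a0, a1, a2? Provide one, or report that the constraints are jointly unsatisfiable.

a0: False, a1: False, a2: False

  (1) {a0, a1, a2}: 0 true — none ✓
  (2) {a1, a0}: 0 true — none ✓
  (3) a2=F, a0=F — not both ✓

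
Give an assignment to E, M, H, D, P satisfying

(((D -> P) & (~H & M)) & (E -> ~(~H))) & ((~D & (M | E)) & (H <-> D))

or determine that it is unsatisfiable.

E=F, M=T, H=F, D=F, P=T

  ((D -> P) & (~H & M)) & (E -> ~(~H)) = True
    (D -> P) & (~H & M) = True
      D -> P = True
      ~H & M = True
        ~H = True
    E -> ~(~H) = True
      ~(~H) = False
        ~H = True
  (~D & (M | E)) & (H <-> D) = True
    ~D & (M | E) = True
      ~D = True
      M | E = True
    H <-> D = True
Both conjuncts True, so the formula holds.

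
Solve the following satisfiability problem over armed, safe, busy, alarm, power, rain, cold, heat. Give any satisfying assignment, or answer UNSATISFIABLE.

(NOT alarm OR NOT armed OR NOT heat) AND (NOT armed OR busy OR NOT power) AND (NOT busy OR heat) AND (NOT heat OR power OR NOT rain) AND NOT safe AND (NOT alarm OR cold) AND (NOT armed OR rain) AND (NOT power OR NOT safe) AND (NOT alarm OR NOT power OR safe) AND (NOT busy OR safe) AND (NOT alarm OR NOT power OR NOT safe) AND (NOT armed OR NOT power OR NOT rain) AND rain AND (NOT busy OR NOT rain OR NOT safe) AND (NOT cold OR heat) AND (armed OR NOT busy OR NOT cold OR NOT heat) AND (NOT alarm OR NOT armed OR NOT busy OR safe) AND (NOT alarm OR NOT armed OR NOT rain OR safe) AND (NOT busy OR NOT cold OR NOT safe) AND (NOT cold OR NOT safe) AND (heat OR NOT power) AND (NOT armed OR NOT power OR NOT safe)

armed = False, safe = False, busy = False, alarm = False, power = True, rain = True, cold = True, heat = True

Unit clause (NOT safe) forces safe = False.
In (NOT busy OR safe) only NOT busy is left, so busy = False.
Unit clause (rain) forces rain = True.
Set armed = False.
Set alarm = False.
Set power = True.
  then (heat OR NOT power) forces heat = True.
Set cold = True.
All clauses satisfied.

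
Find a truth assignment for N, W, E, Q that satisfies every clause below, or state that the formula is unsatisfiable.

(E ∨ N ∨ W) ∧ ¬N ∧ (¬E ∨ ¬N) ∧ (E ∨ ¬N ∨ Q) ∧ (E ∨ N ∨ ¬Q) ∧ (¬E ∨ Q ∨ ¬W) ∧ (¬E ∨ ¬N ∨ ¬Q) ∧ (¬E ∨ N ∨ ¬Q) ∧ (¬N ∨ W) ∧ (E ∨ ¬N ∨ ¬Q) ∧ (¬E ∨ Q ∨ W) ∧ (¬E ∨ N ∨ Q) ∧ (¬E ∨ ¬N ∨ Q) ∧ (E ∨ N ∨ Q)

Case Q = True:
  (¬N) forces N = False.
  (E ∨ N ∨ ¬Q) forces E = True.
  Clause (¬E ∨ N ∨ ¬Q) is falsified — contradiction.
Case Q = False:
  (¬N) forces N = False.
  (¬E ∨ N ∨ Q) forces E = False.
  Clause (E ∨ N ∨ Q) is falsified — contradiction.
Both cases fail, so the formula is unsatisfiable.

Unsatisfiable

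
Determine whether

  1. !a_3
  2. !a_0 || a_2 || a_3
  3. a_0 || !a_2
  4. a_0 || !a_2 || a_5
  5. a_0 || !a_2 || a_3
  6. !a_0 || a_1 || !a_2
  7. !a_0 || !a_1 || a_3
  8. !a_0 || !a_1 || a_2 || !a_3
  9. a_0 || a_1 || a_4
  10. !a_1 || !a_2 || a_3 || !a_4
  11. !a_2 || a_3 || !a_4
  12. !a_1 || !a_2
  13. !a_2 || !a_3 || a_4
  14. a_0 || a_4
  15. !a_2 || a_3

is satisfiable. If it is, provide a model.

Unit clause (!a_3) forces a_3 = False.
In (!a_2 || a_3) only !a_2 is left, so a_2 = False.
In (!a_0 || a_2 || a_3) only !a_0 is left, so a_0 = False.
In (a_0 || a_4) only a_4 is left, so a_4 = True.
Set a_1 = False.
Set a_5 = True.
All clauses satisfied.

a_0: False, a_1: False, a_2: False, a_3: False, a_4: True, a_5: True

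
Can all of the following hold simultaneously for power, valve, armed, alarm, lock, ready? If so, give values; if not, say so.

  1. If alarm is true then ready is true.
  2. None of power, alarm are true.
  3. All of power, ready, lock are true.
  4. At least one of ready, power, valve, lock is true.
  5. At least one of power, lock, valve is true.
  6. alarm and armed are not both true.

Unsatisfiable

Case power = True:
  Constraint (2) is violated (power=T) — contradiction.
Case power = False:
  Constraint (3) is violated (power=F) — contradiction.
Both cases fail — unsatisfiable.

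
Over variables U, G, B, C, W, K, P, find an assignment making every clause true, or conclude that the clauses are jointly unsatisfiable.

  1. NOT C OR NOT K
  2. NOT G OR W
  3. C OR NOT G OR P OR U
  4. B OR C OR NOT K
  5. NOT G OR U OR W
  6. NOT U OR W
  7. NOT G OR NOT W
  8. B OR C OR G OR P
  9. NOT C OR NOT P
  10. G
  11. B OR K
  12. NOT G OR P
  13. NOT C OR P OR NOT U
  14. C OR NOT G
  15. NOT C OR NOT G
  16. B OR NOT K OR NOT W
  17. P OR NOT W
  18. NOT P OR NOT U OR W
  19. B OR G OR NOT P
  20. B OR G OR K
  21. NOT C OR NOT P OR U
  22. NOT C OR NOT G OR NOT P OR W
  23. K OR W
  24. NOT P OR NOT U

Unsatisfiable

Case G = True:
  (NOT G OR W) forces W = True.
  Clause (NOT G OR NOT W) is falsified — contradiction.
Case G = False:
  Clause (G) is falsified — contradiction.
Both cases fail, so the formula is unsatisfiable.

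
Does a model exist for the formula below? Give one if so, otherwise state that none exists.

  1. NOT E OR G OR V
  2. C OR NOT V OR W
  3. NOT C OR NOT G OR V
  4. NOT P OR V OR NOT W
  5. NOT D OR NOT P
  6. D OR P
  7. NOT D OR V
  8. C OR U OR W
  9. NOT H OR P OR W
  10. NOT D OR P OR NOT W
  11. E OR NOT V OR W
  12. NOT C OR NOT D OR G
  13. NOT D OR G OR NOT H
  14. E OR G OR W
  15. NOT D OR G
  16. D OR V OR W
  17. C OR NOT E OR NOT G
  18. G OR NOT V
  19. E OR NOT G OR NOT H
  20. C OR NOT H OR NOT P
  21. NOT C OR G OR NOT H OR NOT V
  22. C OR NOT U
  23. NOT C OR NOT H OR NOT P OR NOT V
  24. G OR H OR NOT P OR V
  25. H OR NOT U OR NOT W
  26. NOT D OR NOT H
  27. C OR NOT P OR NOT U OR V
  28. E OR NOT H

Set P = False.
  then (D OR P) forces D = True.
  then (NOT D OR V) forces V = True.
  then (NOT D OR P OR NOT W) forces W = False.
  then (E OR NOT V OR W) forces E = True.
  then (NOT D OR G) forces G = True.
  then (C OR NOT E OR NOT G) forces C = True.
  then (NOT D OR NOT H) forces H = False.
Set U = True.
All clauses satisfied.

P = False, C = True, W = False, G = True, H = False, V = True, E = True, U = True, D = True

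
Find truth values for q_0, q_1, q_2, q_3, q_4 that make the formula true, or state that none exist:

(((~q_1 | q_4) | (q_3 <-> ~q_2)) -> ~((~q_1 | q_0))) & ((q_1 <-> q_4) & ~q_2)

q_0: False, q_1: True, q_2: False, q_3: True, q_4: True

  ((~q_1 | q_4) | (q_3 <-> ~q_2)) -> ~((~q_1 | q_0)) = True
    (~q_1 | q_4) | (q_3 <-> ~q_2) = True
      ~q_1 | q_4 = True
        ~q_1 = False
      q_3 <-> ~q_2 = True
        ~q_2 = True
    ~((~q_1 | q_0)) = True
      ~q_1 | q_0 = False
        ~q_1 = False
  (q_1 <-> q_4) & ~q_2 = True
    q_1 <-> q_4 = True
    ~q_2 = True
Both conjuncts True, so the formula holds.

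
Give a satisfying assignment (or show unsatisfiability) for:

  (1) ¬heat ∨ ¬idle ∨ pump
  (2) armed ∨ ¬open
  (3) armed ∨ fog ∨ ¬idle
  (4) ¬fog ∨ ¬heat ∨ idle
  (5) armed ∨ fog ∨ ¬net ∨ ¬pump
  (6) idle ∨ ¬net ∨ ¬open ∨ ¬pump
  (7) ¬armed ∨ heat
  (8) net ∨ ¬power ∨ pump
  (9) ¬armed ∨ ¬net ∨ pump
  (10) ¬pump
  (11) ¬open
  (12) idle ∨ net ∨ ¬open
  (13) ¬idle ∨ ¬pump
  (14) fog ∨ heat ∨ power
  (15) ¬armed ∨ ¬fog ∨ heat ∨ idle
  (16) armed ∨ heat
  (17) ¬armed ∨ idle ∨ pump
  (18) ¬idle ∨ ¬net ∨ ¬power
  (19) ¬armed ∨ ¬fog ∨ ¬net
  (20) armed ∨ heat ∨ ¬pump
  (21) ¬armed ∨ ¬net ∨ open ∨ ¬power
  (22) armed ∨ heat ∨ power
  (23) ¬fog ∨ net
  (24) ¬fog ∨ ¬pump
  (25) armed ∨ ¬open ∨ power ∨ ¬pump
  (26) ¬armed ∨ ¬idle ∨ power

Unit clause (¬pump) forces pump = False.
Unit clause (¬open) forces open = False.
Set idle = False.
  then (¬armed ∨ idle ∨ pump) forces armed = False.
  then (armed ∨ heat) forces heat = True.
  then (¬fog ∨ ¬heat ∨ idle) forces fog = False.
Set net = False.
  then (net ∨ ¬power ∨ pump) forces power = False.
All clauses satisfied.

open = False, idle = False, heat = True, pump = False, net = False, armed = False, fog = False, power = False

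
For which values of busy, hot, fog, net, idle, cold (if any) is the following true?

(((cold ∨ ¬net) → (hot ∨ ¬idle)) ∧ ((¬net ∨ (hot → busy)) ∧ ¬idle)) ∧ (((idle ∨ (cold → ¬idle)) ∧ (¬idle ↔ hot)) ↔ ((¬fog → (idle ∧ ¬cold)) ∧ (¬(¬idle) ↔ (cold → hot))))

busy: False; hot: False; fog: False; net: False; idle: False; cold: True

  ((cold ∨ ¬net) → (hot ∨ ¬idle)) ∧ ((¬net ∨ (hot → busy)) ∧ ¬idle) = True
    (cold ∨ ¬net) → (hot ∨ ¬idle) = True
      cold ∨ ¬net = True
        ¬net = True
      hot ∨ ¬idle = True
        ¬idle = True
    (¬net ∨ (hot → busy)) ∧ ¬idle = True
      ¬net ∨ (hot → busy) = True
        ¬net = True
        hot → busy = True
      ¬idle = True
  ((idle ∨ (cold → ¬idle)) ∧ (¬idle ↔ hot)) ↔ ((¬fog → (idle ∧ ¬cold)) ∧ (¬(¬idle) ↔ (cold → hot))) = True
    (idle ∨ (cold → ¬idle)) ∧ (¬idle ↔ hot) = False
      idle ∨ (cold → ¬idle) = True
        cold → ¬idle = True
          ¬idle = True
      ¬idle ↔ hot = False
        ¬idle = True
    (¬fog → (idle ∧ ¬cold)) ∧ (¬(¬idle) ↔ (cold → hot)) = False
      ¬fog → (idle ∧ ¬cold) = False
        ¬fog = True
        idle ∧ ¬cold = False
          ¬cold = False
      ¬(¬idle) ↔ (cold → hot) = True
        ¬(¬idle) = False
          ¬idle = True
        cold → hot = False
Both conjuncts True, so the formula holds.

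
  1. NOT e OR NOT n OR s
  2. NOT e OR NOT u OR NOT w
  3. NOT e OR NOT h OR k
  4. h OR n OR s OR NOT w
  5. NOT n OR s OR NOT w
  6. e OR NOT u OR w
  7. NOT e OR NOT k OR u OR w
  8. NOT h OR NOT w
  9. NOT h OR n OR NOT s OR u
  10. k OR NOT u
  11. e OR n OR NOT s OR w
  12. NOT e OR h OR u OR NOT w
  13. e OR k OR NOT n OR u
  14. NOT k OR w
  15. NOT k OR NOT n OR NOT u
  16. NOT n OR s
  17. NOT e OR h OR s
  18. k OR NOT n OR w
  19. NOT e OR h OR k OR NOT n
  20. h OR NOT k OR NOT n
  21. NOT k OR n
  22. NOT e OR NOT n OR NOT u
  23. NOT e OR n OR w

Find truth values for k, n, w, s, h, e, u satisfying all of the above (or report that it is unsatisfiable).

k = False; n = False; w = True; s = True; h = False; e = False; u = False

Set k = False.
  then (k OR NOT u) forces u = False.
Try n = True:
  (e OR k OR NOT n OR u) forces e = True.
  (NOT e OR NOT n OR s) forces s = True.
  (NOT e OR NOT h OR k) forces h = False.
  clause (NOT e OR h OR k OR NOT n) is falsified — backtrack.
So n = False.
Set w = True.
  then (NOT h OR NOT w) forces h = False.
  then (NOT e OR h OR u OR NOT w) forces e = False.
  then (h OR n OR s OR NOT w) forces s = True.
All clauses satisfied.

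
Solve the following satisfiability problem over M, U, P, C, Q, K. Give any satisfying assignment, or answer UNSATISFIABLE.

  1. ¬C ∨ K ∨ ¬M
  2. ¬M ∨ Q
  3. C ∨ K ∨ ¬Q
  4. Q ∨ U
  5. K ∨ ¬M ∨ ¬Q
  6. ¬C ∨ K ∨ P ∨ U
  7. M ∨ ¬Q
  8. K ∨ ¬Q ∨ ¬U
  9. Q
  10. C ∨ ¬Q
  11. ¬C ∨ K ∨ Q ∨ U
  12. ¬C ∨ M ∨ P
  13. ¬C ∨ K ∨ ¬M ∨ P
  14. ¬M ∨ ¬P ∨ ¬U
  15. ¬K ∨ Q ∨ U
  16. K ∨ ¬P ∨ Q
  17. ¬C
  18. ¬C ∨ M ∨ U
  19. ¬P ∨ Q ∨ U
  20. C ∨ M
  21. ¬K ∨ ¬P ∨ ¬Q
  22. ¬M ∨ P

Case C = True:
  Clause (¬C) is falsified — contradiction.
Case C = False:
  (Q) forces Q = True.
  Clause (C ∨ ¬Q) is falsified — contradiction.
Both cases fail, so the formula is unsatisfiable.

No satisfying assignment exists.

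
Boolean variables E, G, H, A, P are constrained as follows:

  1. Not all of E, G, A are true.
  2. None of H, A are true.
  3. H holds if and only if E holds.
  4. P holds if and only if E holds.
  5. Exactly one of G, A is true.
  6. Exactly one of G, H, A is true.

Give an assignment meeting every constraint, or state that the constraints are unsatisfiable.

E = False; G = True; H = False; A = False; P = False

  (1) {E, G, A}: 1/3 true — not all ✓
  (2) {H, A}: 0 true — none ✓
  (3) H=F, E=F — same ✓
  (4) P=F, E=F — same ✓
  (5) {G, A}: 1 true — exactly one ✓
  (6) {G, H, A}: 1 true — exactly one ✓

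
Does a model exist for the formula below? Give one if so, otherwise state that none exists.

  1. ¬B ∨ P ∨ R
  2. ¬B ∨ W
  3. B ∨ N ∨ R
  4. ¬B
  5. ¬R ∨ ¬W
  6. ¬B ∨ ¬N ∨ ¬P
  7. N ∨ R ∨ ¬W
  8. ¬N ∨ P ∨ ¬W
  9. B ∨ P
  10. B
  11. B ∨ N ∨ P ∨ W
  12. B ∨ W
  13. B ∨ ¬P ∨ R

The formula is unsatisfiable.

Case B = True:
  Clause (¬B) is falsified — contradiction.
Case B = False:
  Clause (B) is falsified — contradiction.
Both cases fail, so the formula is unsatisfiable.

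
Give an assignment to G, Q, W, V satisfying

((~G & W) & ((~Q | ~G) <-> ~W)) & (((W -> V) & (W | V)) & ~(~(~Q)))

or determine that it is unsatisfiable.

Unsatisfiable

Case Q = True: the conjunct ~(~(~Q)) becomes ~(~False) = False.
Case Q = False: the formula simplifies to ((~G & W) & ~W) & ((W -> V) & (W | V)).
  W = True: the conjunct ~W is False.
  W = False: the conjunct W is False.
Both cases fail — unsatisfiable.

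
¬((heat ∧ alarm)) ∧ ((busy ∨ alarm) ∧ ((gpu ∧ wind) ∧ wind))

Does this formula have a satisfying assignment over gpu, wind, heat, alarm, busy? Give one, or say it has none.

gpu = True, wind = True, heat = False, alarm = True, busy = True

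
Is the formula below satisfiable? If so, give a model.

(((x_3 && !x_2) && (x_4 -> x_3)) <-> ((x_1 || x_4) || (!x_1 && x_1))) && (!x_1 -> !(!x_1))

x_1 = True, x_2 = False, x_3 = True, x_4 = True

  ((x_3 && !x_2) && (x_4 -> x_3)) <-> ((x_1 || x_4) || (!x_1 && x_1)) = True
    (x_3 && !x_2) && (x_4 -> x_3) = True
      x_3 && !x_2 = True
        !x_2 = True
      x_4 -> x_3 = True
    (x_1 || x_4) || (!x_1 && x_1) = True
      x_1 || x_4 = True
      !x_1 && x_1 = False
        !x_1 = False
  !x_1 -> !(!x_1) = True
    !x_1 = False
    !(!x_1) = True
      !x_1 = False
Both conjuncts True, so the formula holds.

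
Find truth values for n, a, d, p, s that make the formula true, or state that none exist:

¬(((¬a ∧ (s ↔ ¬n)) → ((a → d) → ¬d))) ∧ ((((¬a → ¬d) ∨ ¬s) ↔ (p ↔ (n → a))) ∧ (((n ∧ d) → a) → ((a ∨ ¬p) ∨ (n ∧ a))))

n: False, a: False, d: True, p: False, s: True

  ¬(((¬a ∧ (s ↔ ¬n)) → ((a → d) → ¬d))) = True
    (¬a ∧ (s ↔ ¬n)) → ((a → d) → ¬d) = False
      ¬a ∧ (s ↔ ¬n) = True
        ¬a = True
        s ↔ ¬n = True
          ¬n = True
      (a → d) → ¬d = False
        a → d = True
        ¬d = False
  (((¬a → ¬d) ∨ ¬s) ↔ (p ↔ (n → a))) ∧ (((n ∧ d) → a) → ((a ∨ ¬p) ∨ (n ∧ a))) = True
    ((¬a → ¬d) ∨ ¬s) ↔ (p ↔ (n → a)) = True
      (¬a → ¬d) ∨ ¬s = False
        ¬a → ¬d = False
          ¬a = True
          ¬d = False
        ¬s = False
      p ↔ (n → a) = False
        n → a = True
    ((n ∧ d) → a) → ((a ∨ ¬p) ∨ (n ∧ a)) = True
      (n ∧ d) → a = True
        n ∧ d = False
      (a ∨ ¬p) ∨ (n ∧ a) = True
        a ∨ ¬p = True
          ¬p = True
        n ∧ a = False
Both conjuncts True, so the formula holds.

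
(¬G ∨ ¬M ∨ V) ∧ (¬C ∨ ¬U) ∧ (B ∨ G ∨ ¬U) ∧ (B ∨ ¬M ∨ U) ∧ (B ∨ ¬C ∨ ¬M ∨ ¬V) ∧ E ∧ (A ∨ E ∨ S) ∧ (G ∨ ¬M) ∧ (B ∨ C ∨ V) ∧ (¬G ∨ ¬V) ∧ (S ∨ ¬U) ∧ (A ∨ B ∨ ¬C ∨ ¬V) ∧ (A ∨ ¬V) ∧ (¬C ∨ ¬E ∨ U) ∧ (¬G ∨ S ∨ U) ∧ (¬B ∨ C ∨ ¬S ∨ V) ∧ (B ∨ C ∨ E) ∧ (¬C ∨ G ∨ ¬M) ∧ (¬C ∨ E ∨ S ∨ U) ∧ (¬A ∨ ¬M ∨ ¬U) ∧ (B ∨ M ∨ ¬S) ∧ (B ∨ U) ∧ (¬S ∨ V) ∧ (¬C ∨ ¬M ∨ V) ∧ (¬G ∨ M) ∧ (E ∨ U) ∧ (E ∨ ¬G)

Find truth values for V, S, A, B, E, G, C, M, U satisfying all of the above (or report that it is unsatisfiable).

Unit clause (E) forces E = True.
Set V = False.
  then (¬S ∨ V) forces S = False.
  then (S ∨ ¬U) forces U = False.
  then (¬C ∨ ¬E ∨ U) forces C = False.
  then (¬G ∨ S ∨ U) forces G = False.
  then (B ∨ U) forces B = True.
  then (G ∨ ¬M) forces M = False.
Set A = False.
All clauses satisfied.

V = False; S = False; A = False; B = True; E = True; G = False; C = False; M = False; U = False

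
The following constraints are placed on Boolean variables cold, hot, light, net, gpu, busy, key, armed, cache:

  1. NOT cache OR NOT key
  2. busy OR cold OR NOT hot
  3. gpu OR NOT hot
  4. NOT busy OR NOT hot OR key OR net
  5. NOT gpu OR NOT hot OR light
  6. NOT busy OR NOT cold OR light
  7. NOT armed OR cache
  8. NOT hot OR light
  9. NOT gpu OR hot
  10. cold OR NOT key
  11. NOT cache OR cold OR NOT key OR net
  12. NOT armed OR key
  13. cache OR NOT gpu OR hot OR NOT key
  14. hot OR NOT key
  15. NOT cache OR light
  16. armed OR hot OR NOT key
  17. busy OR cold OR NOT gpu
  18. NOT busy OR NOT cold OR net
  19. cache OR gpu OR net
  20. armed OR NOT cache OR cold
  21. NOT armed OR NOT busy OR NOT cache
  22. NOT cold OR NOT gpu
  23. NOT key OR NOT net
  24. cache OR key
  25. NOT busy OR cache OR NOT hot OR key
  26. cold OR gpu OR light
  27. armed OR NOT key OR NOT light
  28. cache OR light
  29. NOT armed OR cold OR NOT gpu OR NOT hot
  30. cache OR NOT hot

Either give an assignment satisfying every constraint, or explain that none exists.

Set cold = True.
  then (NOT cold OR NOT gpu) forces gpu = False.
  then (gpu OR NOT hot) forces hot = False.
  then (hot OR NOT key) forces key = False.
  then (cache OR key) forces cache = True.
  then (NOT armed OR key) forces armed = False.
  then (NOT cache OR light) forces light = True.
Set net = False.
  then (NOT busy OR NOT cold OR net) forces busy = False.
All clauses satisfied.

cold: True; hot: False; light: True; net: False; gpu: False; busy: False; key: False; armed: False; cache: True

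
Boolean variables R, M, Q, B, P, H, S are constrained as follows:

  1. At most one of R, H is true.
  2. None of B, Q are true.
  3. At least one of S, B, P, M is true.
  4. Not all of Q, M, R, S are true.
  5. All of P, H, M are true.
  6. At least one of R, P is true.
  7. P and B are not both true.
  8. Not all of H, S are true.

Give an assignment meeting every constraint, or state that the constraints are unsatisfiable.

R: False, M: True, Q: False, B: False, P: True, H: True, S: False

  (1) {R, H}: 1 true — at most one ✓
  (2) {B, Q}: 0 true — none ✓
  (3) {S, B, P, M}: 2 true — at least one ✓
  (4) {Q, M, R, S}: 1/4 true — not all ✓
  (5) {P, H, M}: all 3 true ✓
  (6) {R, P}: 1 true — at least one ✓
  (7) P=T, B=F — not both ✓
  (8) {H, S}: 1/2 true — not all ✓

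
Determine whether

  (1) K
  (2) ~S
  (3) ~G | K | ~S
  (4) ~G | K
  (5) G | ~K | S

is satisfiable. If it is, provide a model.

S = False; G = True; K = True

Unit clause (K) forces K = True.
Unit clause (~S) forces S = False.
In (G | ~K | S) only G is left, so G = True.
Check each clause:
  (K): K holds.
  (~S): ~S holds.
  (~G | K | ~S): K holds.
  (~G | K): K holds.
  (G | ~K | S): G holds.
All clauses satisfied.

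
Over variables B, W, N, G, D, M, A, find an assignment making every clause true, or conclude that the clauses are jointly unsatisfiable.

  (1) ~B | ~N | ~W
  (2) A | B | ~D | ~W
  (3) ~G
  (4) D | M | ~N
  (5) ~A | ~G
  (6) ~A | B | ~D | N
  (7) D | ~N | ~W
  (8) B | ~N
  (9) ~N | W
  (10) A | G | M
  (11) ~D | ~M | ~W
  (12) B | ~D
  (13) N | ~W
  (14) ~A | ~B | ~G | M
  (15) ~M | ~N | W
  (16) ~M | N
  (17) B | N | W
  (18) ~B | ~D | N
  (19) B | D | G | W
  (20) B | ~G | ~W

B = True, W = False, N = False, G = False, D = False, M = False, A = True

Unit clause (~G) forces G = False.
Try B = False:
  (B | ~N) forces N = False.
  (B | ~D) forces D = False.
  (N | ~W) forces W = False.
  clause (B | N | W) is falsified — backtrack.
So B = True.
Set W = False.
  then (~N | W) forces N = False.
  then (~M | N) forces M = False.
  then (~B | ~D | N) forces D = False.
  then (A | G | M) forces A = True.
All clauses satisfied.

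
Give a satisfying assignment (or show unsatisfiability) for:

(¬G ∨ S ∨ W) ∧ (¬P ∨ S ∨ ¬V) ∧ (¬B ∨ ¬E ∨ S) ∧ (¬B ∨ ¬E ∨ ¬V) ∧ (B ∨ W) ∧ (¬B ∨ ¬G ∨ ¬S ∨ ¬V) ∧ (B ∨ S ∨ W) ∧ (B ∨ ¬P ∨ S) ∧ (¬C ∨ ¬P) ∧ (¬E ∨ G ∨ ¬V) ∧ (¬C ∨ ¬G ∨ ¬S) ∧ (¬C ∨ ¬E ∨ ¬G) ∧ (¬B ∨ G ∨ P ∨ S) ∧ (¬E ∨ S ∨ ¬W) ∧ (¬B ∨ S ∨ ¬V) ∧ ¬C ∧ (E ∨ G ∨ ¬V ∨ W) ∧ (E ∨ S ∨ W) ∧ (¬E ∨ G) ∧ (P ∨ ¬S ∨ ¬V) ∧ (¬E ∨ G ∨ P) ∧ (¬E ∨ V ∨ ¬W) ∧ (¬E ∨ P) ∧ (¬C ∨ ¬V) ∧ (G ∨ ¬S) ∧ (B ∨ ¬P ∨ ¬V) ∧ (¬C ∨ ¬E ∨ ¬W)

B=T, V=F, G=T, C=F, W=T, S=T, P=T, E=F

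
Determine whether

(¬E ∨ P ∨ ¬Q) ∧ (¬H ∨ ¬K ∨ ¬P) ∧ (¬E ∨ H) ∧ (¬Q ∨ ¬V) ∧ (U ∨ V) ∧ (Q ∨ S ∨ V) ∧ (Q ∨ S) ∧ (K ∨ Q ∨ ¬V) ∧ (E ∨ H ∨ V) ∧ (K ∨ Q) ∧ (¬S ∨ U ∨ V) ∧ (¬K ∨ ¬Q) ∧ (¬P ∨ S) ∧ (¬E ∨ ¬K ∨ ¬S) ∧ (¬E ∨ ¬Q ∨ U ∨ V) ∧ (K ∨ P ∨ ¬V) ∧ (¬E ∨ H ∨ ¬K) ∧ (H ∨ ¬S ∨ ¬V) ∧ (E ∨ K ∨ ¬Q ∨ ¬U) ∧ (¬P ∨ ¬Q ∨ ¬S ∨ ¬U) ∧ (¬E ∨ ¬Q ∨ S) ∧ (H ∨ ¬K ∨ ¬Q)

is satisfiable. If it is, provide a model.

Try H = False:
  (¬E ∨ H) forces E = False.
  (E ∨ H ∨ V) forces V = True.
  (¬Q ∨ ¬V) forces Q = False.
  (Q ∨ S) forces S = True.
  clause (H ∨ ¬S ∨ ¬V) is falsified — backtrack.
So H = True.
Set Q = False.
  then (Q ∨ S) forces S = True.
  then (K ∨ Q) forces K = True.
  then (¬E ∨ ¬K ∨ ¬S) forces E = False.
  then (¬H ∨ ¬K ∨ ¬P) forces P = False.
Set V = True.
Set U = True.
All clauses satisfied.

H = True, Q = False, E = False, V = True, S = True, K = True, P = False, U = True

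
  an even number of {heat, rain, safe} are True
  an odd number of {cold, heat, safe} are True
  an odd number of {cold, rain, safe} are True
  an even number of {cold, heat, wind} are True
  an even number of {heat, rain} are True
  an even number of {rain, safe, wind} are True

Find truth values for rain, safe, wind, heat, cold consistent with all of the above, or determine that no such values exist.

rain = True, safe = False, wind = True, heat = True, cold = False

{heat, rain, safe}: 2 true → even ✓
{cold, heat, safe}: 1 true → odd ✓
{cold, rain, safe}: 1 true → odd ✓
{cold, heat, wind}: 2 true → even ✓
{heat, rain}: 2 true → even ✓
{rain, safe, wind}: 2 true → even ✓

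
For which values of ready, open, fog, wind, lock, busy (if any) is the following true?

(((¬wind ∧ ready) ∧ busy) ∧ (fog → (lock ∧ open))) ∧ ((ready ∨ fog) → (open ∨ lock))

ready = True, open = True, fog = False, wind = False, lock = False, busy = True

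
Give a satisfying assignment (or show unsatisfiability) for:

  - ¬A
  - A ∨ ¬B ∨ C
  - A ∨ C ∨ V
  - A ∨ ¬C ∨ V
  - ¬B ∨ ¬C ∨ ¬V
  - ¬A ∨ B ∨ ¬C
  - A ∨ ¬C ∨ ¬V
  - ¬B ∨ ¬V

Unit clause (¬A) forces A = False.
Try B = True:
  (A ∨ ¬B ∨ C) forces C = True.
  (A ∨ ¬C ∨ V) forces V = True.
  clause (¬B ∨ ¬C ∨ ¬V) is falsified — backtrack.
So B = False.
Set V = True.
  then (A ∨ ¬C ∨ ¬V) forces C = False.
All clauses satisfied.

B: False; V: True; C: False; A: False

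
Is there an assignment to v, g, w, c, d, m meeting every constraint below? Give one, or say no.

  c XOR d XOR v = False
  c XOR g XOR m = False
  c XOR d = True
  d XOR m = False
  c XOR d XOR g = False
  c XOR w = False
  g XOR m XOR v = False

v = True; g = True; w = True; c = True; d = False; m = False

c XOR d XOR v = T XOR F XOR T = False ✓
c XOR g XOR m = T XOR T XOR F = False ✓
c XOR d = T XOR F = True ✓
d XOR m = F XOR F = False ✓
c XOR d XOR g = T XOR F XOR T = False ✓
c XOR w = T XOR T = False ✓
g XOR m XOR v = T XOR F XOR T = False ✓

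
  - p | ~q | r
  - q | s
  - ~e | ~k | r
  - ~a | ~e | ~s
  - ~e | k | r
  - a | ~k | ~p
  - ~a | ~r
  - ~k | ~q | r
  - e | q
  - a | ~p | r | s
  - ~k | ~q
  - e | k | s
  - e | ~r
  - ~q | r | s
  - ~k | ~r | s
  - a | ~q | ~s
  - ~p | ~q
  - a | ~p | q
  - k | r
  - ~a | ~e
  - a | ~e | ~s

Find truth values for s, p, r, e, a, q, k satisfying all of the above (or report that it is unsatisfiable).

Set s = False.
  then (q | s) forces q = True.
  then (~k | ~q) forces k = False.
  then (e | k | s) forces e = True.
  then (~q | r | s) forces r = True.
  then (~p | ~q) forces p = False.
  then (~a | ~e) forces a = False.
All clauses satisfied.

s: False, p: False, r: True, e: True, a: False, q: True, k: False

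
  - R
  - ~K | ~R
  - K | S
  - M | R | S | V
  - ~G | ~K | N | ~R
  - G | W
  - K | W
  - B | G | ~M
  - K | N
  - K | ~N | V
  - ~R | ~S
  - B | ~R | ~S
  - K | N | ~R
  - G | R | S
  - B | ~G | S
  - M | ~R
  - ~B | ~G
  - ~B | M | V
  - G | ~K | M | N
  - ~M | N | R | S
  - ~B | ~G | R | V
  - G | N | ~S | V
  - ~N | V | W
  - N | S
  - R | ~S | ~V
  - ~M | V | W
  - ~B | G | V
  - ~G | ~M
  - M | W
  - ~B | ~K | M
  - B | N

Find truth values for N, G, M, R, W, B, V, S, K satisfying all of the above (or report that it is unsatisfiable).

Case R = True:
  (~K | ~R) forces K = False.
  (K | S) forces S = True.
  Clause (~R | ~S) is falsified — contradiction.
Case R = False:
  Clause (R) is falsified — contradiction.
Both cases fail, so the formula is unsatisfiable.

Unsatisfiable — no assignment works.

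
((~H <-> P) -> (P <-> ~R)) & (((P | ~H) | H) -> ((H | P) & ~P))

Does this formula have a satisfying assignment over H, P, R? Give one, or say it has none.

H = True, P = False, R = True

  (~H <-> P) -> (P <-> ~R) = True
    ~H <-> P = True
      ~H = False
    P <-> ~R = True
      ~R = False
  ((P | ~H) | H) -> ((H | P) & ~P) = True
    (P | ~H) | H = True
      P | ~H = False
        ~H = False
    (H | P) & ~P = True
      H | P = True
      ~P = True
Both conjuncts True, so the formula holds.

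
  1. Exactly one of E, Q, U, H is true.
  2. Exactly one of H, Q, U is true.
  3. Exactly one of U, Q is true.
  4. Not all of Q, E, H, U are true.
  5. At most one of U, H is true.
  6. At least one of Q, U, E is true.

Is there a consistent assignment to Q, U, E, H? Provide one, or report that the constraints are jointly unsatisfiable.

Q = True, U = False, E = False, H = False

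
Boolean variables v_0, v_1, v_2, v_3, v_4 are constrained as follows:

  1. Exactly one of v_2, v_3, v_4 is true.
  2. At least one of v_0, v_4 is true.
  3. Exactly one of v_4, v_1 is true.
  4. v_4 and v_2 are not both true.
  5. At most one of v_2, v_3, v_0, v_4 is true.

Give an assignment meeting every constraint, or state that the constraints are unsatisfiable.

v_0: False, v_1: False, v_2: False, v_3: False, v_4: True

  (1) {v_2, v_3, v_4}: 1 true — exactly one ✓
  (2) {v_0, v_4}: 1 true — at least one ✓
  (3) {v_4, v_1}: 1 true — exactly one ✓
  (4) v_4=T, v_2=F — not both ✓
  (5) {v_2, v_3, v_0, v_4}: 1 true — at most one ✓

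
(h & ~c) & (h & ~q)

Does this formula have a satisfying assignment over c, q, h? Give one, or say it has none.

c = False, q = False, h = True

  h & ~c = True
    ~c = True
  h & ~q = True
    ~q = True
Both conjuncts True, so the formula holds.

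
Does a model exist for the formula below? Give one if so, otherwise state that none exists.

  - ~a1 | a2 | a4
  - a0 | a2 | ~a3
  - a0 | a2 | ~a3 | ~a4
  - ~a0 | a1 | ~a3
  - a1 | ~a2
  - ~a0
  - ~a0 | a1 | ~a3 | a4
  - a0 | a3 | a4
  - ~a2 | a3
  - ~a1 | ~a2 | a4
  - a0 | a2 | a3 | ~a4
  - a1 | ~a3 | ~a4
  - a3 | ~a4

Unit clause (~a0) forces a0 = False.
Try a1 = False:
  (a1 | ~a2) forces a2 = False.
  (a0 | a2 | ~a3) forces a3 = False.
  (a0 | a3 | a4) forces a4 = True.
  clause (a0 | a2 | a3 | ~a4) is falsified — backtrack.
So a1 = True.
Try a2 = False:
  (~a1 | a2 | a4) forces a4 = True.
  (a0 | a2 | ~a3) forces a3 = False.
  clause (a0 | a2 | a3 | ~a4) is falsified — backtrack.
So a2 = True.
  then (~a2 | a3) forces a3 = True.
  then (~a1 | ~a2 | a4) forces a4 = True.
All clauses satisfied.

a0 = False; a1 = True; a2 = True; a3 = True; a4 = True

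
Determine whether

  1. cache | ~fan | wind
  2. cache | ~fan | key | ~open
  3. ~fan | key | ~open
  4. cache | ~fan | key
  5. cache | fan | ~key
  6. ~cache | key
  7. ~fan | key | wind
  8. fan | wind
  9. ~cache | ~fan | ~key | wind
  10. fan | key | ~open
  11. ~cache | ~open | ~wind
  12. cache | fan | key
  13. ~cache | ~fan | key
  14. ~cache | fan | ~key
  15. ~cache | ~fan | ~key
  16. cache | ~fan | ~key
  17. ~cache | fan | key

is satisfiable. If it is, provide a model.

No satisfying assignment exists.

Case key = True:
  If cache = True:
    (~cache | fan | ~key) forces fan = True.
    clause (~cache | ~fan | ~key) is falsified.
  If cache = False:
    (cache | fan | ~key) forces fan = True.
    clause (cache | ~fan | ~key) is falsified.
  Every sub-case reaches a contradiction.
Case key = False:
  (~cache | key) forces cache = False.
  (cache | ~fan | key) forces fan = False.
  Clause (cache | fan | key) is falsified — contradiction.
Both cases fail, so the formula is unsatisfiable.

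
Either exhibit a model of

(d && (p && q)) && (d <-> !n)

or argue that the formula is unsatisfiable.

n = False, d = True, p = True, q = True

  d && (p && q) = True
    p && q = True
  d <-> !n = True
    !n = True
Both conjuncts True, so the formula holds.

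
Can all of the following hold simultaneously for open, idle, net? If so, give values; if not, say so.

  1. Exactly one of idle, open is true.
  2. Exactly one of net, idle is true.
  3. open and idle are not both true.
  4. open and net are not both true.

open = False; idle = True; net = False

  (1) {idle, open}: 1 true — exactly one ✓
  (2) {net, idle}: 1 true — exactly one ✓
  (3) open=F, idle=T — not both ✓
  (4) open=F, net=F — not both ✓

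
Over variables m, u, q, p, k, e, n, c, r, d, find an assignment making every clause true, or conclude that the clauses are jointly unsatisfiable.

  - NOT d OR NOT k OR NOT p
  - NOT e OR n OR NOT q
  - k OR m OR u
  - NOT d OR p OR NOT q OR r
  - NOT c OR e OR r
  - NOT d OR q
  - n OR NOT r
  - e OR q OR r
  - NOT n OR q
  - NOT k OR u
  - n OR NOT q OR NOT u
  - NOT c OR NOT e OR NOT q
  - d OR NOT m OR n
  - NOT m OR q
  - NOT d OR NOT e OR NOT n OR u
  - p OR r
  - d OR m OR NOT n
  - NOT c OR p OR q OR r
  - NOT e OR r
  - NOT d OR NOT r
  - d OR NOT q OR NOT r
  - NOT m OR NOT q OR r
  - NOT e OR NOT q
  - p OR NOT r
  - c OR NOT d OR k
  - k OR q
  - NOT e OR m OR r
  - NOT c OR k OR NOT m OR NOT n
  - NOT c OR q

UNSATISFIABLE

Case r = True:
  (n OR NOT r) forces n = True.
  (NOT n OR q) forces q = True.
  (NOT d OR NOT r) forces d = False.
  Clause (d OR NOT q OR NOT r) is falsified — contradiction.
Case r = False:
  (p OR r) forces p = True.
  (NOT e OR r) forces e = False.
  (NOT c OR e OR r) forces c = False.
  (e OR q OR r) forces q = True.
  (NOT m OR NOT q OR r) forces m = False.
  If k = True:
    (NOT d OR NOT k OR NOT p) forces d = False.
    (NOT k OR u) forces u = True.
    (n OR NOT q OR NOT u) forces n = True.
    clause (d OR m OR NOT n) is falsified.
  If k = False:
    (k OR m OR u) forces u = True.
    (n OR NOT q OR NOT u) forces n = True.
    (d OR m OR NOT n) forces d = True.
    clause (c OR NOT d OR k) is falsified.
  Every sub-case reaches a contradiction.
Both cases fail, so the formula is unsatisfiable.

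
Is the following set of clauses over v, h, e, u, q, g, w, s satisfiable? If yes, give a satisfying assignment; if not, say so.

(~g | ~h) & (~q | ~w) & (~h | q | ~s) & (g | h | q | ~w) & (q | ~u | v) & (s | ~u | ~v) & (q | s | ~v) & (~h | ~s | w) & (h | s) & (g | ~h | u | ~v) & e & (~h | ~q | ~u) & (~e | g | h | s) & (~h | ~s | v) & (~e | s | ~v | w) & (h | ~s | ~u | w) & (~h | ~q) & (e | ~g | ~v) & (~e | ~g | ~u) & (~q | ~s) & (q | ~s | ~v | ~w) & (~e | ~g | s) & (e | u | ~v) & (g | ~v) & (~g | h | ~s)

Unit clause (e) forces e = True.
Try v = True:
  (g | ~v) forces g = True.
  (~g | ~h) forces h = False.
  (h | s) forces s = True.
  clause (~g | h | ~s) is falsified — backtrack.
So v = False.
Set h = False.
  then (h | s) forces s = True.
  then (~q | ~s) forces q = False.
  then (~g | h | ~s) forces g = False.
  then (g | h | q | ~w) forces w = False.
  then (q | ~u | v) forces u = False.
All clauses satisfied.

v=F, h=F, e=T, u=F, q=F, g=F, w=F, s=T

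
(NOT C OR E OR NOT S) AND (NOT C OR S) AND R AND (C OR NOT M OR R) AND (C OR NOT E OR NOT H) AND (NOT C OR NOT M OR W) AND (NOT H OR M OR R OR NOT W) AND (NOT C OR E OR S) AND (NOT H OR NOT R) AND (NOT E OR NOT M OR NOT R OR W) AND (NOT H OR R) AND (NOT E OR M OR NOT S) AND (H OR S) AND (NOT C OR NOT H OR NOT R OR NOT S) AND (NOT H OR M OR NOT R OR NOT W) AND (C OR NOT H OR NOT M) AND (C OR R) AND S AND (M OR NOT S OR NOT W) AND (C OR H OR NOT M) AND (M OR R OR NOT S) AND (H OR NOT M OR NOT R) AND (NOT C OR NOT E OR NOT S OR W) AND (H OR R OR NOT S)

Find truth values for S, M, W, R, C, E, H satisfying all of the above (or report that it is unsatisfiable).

Unit clause (R) forces R = True.
In (NOT H OR NOT R) only NOT H is left, so H = False.
In (H OR S) only S is left, so S = True.
In (H OR NOT M OR NOT R) only NOT M is left, so M = False.
In (NOT E OR M OR NOT S) only NOT E is left, so E = False.
In (M OR NOT S OR NOT W) only NOT W is left, so W = False.
In (NOT C OR E OR NOT S) only NOT C is left, so C = False.
All clauses satisfied.

S: True, M: False, W: False, R: True, C: False, E: False, H: False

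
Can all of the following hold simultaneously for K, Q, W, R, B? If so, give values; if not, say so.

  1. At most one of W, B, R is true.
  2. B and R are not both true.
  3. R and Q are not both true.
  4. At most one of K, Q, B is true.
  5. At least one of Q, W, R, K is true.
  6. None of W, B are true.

K = False, Q = True, W = False, R = False, B = False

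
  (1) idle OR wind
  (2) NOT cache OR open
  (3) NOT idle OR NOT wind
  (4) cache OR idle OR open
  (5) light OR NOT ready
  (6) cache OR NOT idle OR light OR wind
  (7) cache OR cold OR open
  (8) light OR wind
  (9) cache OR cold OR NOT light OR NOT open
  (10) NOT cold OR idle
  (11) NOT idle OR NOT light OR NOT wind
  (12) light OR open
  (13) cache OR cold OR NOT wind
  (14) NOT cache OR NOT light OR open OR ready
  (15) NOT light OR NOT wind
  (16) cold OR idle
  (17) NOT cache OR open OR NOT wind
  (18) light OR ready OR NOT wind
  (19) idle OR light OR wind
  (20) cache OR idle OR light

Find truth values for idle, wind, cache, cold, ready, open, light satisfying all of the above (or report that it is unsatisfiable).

Try idle = False:
  (idle OR wind) forces wind = True.
  (NOT cold OR idle) forces cold = False.
  clause (cold OR idle) is falsified — backtrack.
So idle = True.
  then (NOT idle OR NOT wind) forces wind = False.
  then (light OR wind) forces light = True.
Set cache = False.
Set cold = True.
Set ready = False.
Set open = False.
All clauses satisfied.

idle = True, wind = False, cache = False, cold = True, ready = False, open = False, light = True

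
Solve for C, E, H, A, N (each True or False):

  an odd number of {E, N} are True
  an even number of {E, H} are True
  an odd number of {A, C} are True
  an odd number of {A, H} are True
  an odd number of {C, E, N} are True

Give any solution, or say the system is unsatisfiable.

C=F; E=F; H=F; A=T; N=T

{E, N}: 1 true → odd ✓
{E, H}: 0 true → even ✓
{A, C}: 1 true → odd ✓
{A, H}: 1 true → odd ✓
{C, E, N}: 1 true → odd ✓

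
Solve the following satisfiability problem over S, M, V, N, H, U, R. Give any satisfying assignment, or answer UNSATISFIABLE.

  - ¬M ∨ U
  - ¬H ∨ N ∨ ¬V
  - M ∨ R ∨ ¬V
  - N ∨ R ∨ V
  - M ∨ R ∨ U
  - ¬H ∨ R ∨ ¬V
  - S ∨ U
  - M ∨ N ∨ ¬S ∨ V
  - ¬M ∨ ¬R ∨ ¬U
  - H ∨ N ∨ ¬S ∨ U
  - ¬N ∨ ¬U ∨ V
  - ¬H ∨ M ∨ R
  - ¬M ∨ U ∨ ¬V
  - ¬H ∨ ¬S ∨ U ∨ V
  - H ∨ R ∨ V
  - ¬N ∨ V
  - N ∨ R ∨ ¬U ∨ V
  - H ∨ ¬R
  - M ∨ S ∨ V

Set S = False.
  then (S ∨ U) forces U = True.
Set M = True.
  then (¬M ∨ ¬R ∨ ¬U) forces R = False.
Try V = False:
  (N ∨ R ∨ V) forces N = True.
  clause (¬N ∨ ¬U ∨ V) is falsified — backtrack.
So V = True.
  then (¬H ∨ R ∨ ¬V) forces H = False.
Set N = False.
All clauses satisfied.

S = False, M = True, V = True, N = False, H = False, U = True, R = False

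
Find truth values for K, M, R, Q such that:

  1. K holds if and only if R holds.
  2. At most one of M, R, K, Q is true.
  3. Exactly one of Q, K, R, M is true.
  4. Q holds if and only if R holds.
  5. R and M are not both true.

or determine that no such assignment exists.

K: False; M: True; R: False; Q: False

  (1) K=F, R=F — same ✓
  (2) {M, R, K, Q}: 1 true — at most one ✓
  (3) {Q, K, R, M}: 1 true — exactly one ✓
  (4) Q=F, R=F — same ✓
  (5) R=F, M=T — not both ✓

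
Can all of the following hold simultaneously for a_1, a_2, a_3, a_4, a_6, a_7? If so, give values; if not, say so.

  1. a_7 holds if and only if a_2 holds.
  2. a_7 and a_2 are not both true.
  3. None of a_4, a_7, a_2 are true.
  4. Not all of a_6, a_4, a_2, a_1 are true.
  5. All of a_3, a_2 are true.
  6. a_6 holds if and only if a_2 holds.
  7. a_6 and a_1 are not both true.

The formula is unsatisfiable.

Case a_2 = True:
  Constraint (3) is violated (a_2=T) — contradiction.
Case a_2 = False:
  Constraint (5) is violated (a_2=F) — contradiction.
Both cases fail — unsatisfiable.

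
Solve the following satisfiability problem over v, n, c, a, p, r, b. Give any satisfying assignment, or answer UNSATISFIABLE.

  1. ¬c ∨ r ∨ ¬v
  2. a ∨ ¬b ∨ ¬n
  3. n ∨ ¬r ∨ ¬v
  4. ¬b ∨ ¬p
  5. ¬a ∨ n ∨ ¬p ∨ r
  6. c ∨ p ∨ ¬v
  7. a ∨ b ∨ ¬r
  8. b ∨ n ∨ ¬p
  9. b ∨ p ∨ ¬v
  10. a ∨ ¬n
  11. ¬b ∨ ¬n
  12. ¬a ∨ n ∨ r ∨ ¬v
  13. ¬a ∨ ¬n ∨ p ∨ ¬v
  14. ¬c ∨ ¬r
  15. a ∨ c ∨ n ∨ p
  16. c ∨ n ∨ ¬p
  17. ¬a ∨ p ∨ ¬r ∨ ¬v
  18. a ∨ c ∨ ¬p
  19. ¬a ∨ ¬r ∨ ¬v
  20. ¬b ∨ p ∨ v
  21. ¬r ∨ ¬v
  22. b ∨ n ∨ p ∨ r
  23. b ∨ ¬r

Set v = False.
Set n = True.
  then (a ∨ ¬n) forces a = True.
  then (¬b ∨ ¬n) forces b = False.
  then (b ∨ ¬r) forces r = False.
Set c = True.
Set p = True.
All clauses satisfied.

v: False, n: True, c: True, a: True, p: True, r: False, b: False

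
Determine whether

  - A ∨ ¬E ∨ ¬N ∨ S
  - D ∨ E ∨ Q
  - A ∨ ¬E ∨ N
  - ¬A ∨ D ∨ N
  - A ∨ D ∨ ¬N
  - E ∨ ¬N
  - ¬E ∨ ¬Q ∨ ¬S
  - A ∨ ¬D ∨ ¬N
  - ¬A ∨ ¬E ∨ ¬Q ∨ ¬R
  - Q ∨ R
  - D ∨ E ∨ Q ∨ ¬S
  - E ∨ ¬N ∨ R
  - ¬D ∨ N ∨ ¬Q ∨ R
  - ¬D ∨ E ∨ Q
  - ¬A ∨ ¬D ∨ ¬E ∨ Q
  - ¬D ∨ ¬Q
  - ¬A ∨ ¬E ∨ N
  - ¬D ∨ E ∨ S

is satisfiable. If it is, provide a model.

E: True, S: False, A: True, D: False, N: True, R: False, Q: True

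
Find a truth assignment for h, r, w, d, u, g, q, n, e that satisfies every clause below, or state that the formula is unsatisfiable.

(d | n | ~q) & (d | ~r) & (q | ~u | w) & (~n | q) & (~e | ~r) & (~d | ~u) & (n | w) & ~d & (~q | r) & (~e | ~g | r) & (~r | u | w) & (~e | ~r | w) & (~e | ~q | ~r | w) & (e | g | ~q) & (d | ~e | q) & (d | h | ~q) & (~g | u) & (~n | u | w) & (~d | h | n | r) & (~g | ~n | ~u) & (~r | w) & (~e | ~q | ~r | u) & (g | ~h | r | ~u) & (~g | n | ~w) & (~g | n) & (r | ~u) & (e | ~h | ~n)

Unit clause (~d) forces d = False.
In (d | ~r) only ~r is left, so r = False.
In (~q | r) only ~q is left, so q = False.
In (d | ~e | q) only ~e is left, so e = False.
In (r | ~u) only ~u is left, so u = False.
In (~n | q) only ~n is left, so n = False.
In (n | w) only w is left, so w = True.
In (~g | u) only ~g is left, so g = False.
Set h = False.
All clauses satisfied.

h = False, r = False, w = True, d = False, u = False, g = False, q = False, n = False, e = False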